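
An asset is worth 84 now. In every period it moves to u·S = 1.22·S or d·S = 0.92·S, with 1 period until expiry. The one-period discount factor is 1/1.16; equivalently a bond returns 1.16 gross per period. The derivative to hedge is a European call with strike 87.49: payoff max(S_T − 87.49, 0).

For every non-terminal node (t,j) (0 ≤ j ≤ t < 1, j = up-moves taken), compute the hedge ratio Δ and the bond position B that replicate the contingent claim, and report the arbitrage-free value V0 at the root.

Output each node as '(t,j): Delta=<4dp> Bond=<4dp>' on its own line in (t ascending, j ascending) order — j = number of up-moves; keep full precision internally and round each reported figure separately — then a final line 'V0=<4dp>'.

(0,0): Delta=0.5948 Bond=-39.6287
V0=10.3379

Under the risk-neutral measure, an up-move has probability p* = (R−d)/(u−d) = 0.8000 and values discount at R = 1.16.
Payoff layer (t=1): V(1,0)=0.0000, V(1,1)=14.9900
  t=0,j=0: stock 84.0000 → up 102.4800 (V=14.9900), down 77.2800 (V=0.0000). Price 10.3379; hedge Δ=0.5948, bond B=-39.6287.
Each (Δ,B) replicates both successor values, so the strategy is self-financing and V0 is arbitrage-free.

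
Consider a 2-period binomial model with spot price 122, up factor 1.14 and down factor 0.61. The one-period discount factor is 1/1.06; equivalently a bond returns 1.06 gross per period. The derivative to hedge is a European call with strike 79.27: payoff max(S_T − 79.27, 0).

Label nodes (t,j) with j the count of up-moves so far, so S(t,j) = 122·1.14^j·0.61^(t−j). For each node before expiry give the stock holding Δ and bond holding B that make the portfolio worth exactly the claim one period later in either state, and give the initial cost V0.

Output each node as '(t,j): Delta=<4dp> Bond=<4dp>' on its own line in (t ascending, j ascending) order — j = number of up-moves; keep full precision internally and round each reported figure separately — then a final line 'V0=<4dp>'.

(0,0): Delta=0.9254 Bond=-60.7620
(1,0): Delta=0.1412 Bond=-6.0466
(1,1): Delta=1.0000 Bond=-74.7830
V0=52.1369

Under the risk-neutral measure, an up-move has probability p* = (R−d)/(u−d) = 0.8491 and values discount at R = 1.06.
Terminal payoffs: V(2,0)=0.0000, V(2,1)=5.5688, V(2,2)=79.2812
Node (1,0) S=74.4200: V=(p*·5.5688+(1−p*)·0.0000)/1.06=4.4606; Δ=(5.5688−0.0000)/(84.8388−45.3962)=0.1412; B=V−Δ·S=-6.0466
Node (1,1) S=139.0800: V=(p*·79.2812+(1−p*)·5.5688)/1.06=64.2970; Δ=(79.2812−5.5688)/(158.5512−84.8388)=1.0000; B=V−Δ·S=-74.7830
Node (0,0) S=122.0000: V=(p*·64.2970+(1−p*)·4.4606)/1.06=52.1369; Δ=(64.2970−4.4606)/(139.0800−74.4200)=0.9254; B=V−Δ·S=-60.7620
Self-financing check: at every node Δ·S+B equals the discounted successor values.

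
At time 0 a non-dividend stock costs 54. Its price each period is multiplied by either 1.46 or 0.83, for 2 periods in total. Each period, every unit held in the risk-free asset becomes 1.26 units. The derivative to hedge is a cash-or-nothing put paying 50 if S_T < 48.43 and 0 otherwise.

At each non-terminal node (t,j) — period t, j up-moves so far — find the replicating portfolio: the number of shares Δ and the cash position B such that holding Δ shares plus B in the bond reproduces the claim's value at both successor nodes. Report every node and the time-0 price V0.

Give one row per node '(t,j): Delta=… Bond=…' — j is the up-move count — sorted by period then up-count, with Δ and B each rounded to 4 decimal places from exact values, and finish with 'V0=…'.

Risk-neutral probability p* = (R−d)/(u−d) = (1.26−0.83)/(1.46−0.83) = 0.6825.
Terminal payoffs: V(2,0)=50.0000, V(2,1)=0.0000, V(2,2)=0.0000
(1,0): S=44.8200. Δ = (V_up−V_dn)/(S_up−S_dn) = (0.0000−50.0000)/(65.4372−37.2006) = -1.7708. V = [p*·0.0000 + (1−p*)·50.0000]/1.26 = 12.5976. B = V − Δ·S = 91.9627.
(1,1): S=78.8400. Δ = (V_up−V_dn)/(S_up−S_dn) = (0.0000−0.0000)/(115.1064−65.4372) = 0.0000. V = [p*·0.0000 + (1−p*)·0.0000]/1.26 = 0.0000. B = V − Δ·S = 0.0000.
(0,0): S=54.0000. Δ = (V_up−V_dn)/(S_up−S_dn) = (0.0000−12.5976)/(78.8400−44.8200) = -0.3703. V = [p*·0.0000 + (1−p*)·12.5976]/1.26 = 3.1740. B = V − Δ·S = 23.1702.
Check: Δ(0,0)·S0 + B(0,0) = 3.1740 = V0.

(0,0): Delta=-0.3703 Bond=23.1702
(1,0): Delta=-1.7708 Bond=91.9627
(1,1): Delta=0.0000 Bond=0.0000
V0=3.1740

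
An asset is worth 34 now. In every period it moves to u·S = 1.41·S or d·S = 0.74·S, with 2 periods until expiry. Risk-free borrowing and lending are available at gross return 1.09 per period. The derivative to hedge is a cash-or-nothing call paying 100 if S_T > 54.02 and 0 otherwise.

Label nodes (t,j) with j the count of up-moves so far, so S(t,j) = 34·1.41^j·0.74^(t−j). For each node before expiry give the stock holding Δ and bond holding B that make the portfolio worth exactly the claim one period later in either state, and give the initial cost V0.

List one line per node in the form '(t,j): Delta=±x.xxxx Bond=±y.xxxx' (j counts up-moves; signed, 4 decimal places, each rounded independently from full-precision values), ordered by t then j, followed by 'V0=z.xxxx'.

(0,0): Delta=2.1038 Bond=-48.5621
(1,0): Delta=0.0000 Bond=0.0000
(1,1): Delta=3.1133 Bond=-101.3282
V0=22.9685

Under the risk-neutral measure, an up-move has probability p* = (R−d)/(u−d) = 0.5224 and values discount at R = 1.09.
Terminal values V(2,·): V(2,0)=0.0000, V(2,1)=0.0000, V(2,2)=100.0000
Node (1,0) S=25.1600: V=(p*·0.0000+(1−p*)·0.0000)/1.09=0.0000; Δ=(0.0000−0.0000)/(35.4756−18.6184)=0.0000; B=V−Δ·S=0.0000
Node (1,1) S=47.9400: V=(p*·100.0000+(1−p*)·0.0000)/1.09=47.9255; Δ=(100.0000−0.0000)/(67.5954−35.4756)=3.1133; B=V−Δ·S=-101.3282
Node (0,0) S=34.0000: V=(p*·47.9255+(1−p*)·0.0000)/1.09=22.9685; Δ=(47.9255−0.0000)/(47.9400−25.1600)=2.1038; B=V−Δ·S=-48.5621
Root portfolio cost Δ·34+B reproduces V0=22.9685.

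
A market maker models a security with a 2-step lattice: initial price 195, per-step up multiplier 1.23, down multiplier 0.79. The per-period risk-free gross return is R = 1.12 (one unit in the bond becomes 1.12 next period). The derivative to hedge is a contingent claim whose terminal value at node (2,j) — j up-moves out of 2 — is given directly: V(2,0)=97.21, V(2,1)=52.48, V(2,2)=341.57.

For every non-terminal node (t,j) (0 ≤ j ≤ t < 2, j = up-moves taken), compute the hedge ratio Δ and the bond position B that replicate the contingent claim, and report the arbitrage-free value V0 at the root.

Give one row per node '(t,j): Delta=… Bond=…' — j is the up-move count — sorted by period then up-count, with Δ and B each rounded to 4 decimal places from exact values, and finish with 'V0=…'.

(0,0): Delta=2.1399 Bond=-243.5792
(1,0): Delta=-0.6599 Bond=158.5006
(1,1): Delta=2.7393 Bond=-416.5785
V0=173.6996

Since d<R<u, set p* = (R−d)/(u−d) = 0.7500; price each node as the discounted p*-expectation of its children.
At expiry t=2: V(2,0)=97.2100, V(2,1)=52.4800, V(2,2)=341.5700
Node (1,0) S=154.0500: V=(p*·52.4800+(1−p*)·97.2100)/1.12=56.8415; Δ=(52.4800−97.2100)/(189.4815−121.6995)=-0.6599; B=V−Δ·S=158.5006
Node (1,1) S=239.8500: V=(p*·341.5700+(1−p*)·52.4800)/1.12=240.4442; Δ=(341.5700−52.4800)/(295.0155−189.4815)=2.7393; B=V−Δ·S=-416.5785
Node (0,0) S=195.0000: V=(p*·240.4442+(1−p*)·56.8415)/1.12=173.6996; Δ=(240.4442−56.8415)/(239.8500−154.0500)=2.1399; B=V−Δ·S=-243.5792
Check: Δ(0,0)·S0 + B(0,0) = 173.6996 = V0.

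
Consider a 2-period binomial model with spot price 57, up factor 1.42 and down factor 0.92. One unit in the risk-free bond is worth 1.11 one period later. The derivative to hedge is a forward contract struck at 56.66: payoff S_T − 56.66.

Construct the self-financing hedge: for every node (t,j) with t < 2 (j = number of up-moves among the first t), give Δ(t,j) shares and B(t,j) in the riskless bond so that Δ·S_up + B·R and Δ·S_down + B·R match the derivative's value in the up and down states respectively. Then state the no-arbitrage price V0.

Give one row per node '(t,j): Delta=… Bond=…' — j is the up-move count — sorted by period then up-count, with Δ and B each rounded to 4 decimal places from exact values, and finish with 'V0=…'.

The replicating-portfolio and risk-neutral prices coincide; use p* = (1.11−0.92)/(1.42−0.92) = 0.3800 for the latter.
Terminal payoffs: V(2,0)=-8.4152, V(2,1)=17.8048, V(2,2)=58.2748
  t=1,j=0: stock 52.4400 → up 74.4648 (V=17.8048), down 48.2448 (V=-8.4152). Price 1.3950; hedge Δ=1.0000, bond B=-51.0450.
  t=1,j=1: stock 80.9400 → up 114.9348 (V=58.2748), down 74.4648 (V=17.8048). Price 29.8950; hedge Δ=1.0000, bond B=-51.0450.
  t=0,j=0: stock 57.0000 → up 80.9400 (V=29.8950), down 52.4400 (V=1.3950). Price 11.0135; hedge Δ=1.0000, bond B=-45.9865.
The time-0 hedge costs 11.0135, which is the no-arbitrage price.

(0,0): Delta=1.0000 Bond=-45.9865
(1,0): Delta=1.0000 Bond=-51.0450
(1,1): Delta=1.0000 Bond=-51.0450
V0=11.0135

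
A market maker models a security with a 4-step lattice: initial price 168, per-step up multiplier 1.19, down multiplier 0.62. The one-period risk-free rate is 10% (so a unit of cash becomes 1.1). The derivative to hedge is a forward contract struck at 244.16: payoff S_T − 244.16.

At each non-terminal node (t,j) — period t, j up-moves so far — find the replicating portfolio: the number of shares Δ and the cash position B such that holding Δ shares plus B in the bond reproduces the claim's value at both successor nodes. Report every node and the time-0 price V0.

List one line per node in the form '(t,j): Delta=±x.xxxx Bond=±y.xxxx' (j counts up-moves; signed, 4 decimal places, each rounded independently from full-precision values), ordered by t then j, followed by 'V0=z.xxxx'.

(0,0): Delta=1.0000 Bond=-166.7646
(1,0): Delta=1.0000 Bond=-183.4410
(1,1): Delta=1.0000 Bond=-183.4410
(2,0): Delta=1.0000 Bond=-201.7851
(2,1): Delta=1.0000 Bond=-201.7851
(2,2): Delta=1.0000 Bond=-201.7851
(3,0): Delta=1.0000 Bond=-221.9636
(3,1): Delta=1.0000 Bond=-221.9636
(3,2): Delta=1.0000 Bond=-221.9636
(3,3): Delta=1.0000 Bond=-221.9636
V0=1.2354

Since d<R<u, set p* = (R−d)/(u−d) = 0.8421; price each node as the discounted p*-expectation of its children.
Payoff layer (t=4): V(4,0)=-219.3358, V(4,1)=-196.5135, V(4,2)=-152.7094, V(4,3)=-68.6338, V(4,4)=92.7370
Node (3,0) S=40.0391: V=(p*·-196.5135+(1−p*)·-219.3358)/1.1=-181.9245; Δ=(-196.5135−-219.3358)/(47.6465−24.8242)=1.0000; B=V−Δ·S=-221.9636
Node (3,1) S=76.8492: V=(p*·-152.7094+(1−p*)·-196.5135)/1.1=-145.1144; Δ=(-152.7094−-196.5135)/(91.4506−47.6465)=1.0000; B=V−Δ·S=-221.9636
Node (3,2) S=147.5010: V=(p*·-68.6338+(1−p*)·-152.7094)/1.1=-74.4627; Δ=(-68.6338−-152.7094)/(175.5262−91.4506)=1.0000; B=V−Δ·S=-221.9636
Node (3,3) S=283.1067: V=(p*·92.7370+(1−p*)·-68.6338)/1.1=61.1431; Δ=(92.7370−-68.6338)/(336.8970−175.5262)=1.0000; B=V−Δ·S=-221.9636
Node (2,0) S=64.5792: V=(p*·-145.1144+(1−p*)·-181.9245)/1.1=-137.2059; Δ=(-145.1144−-181.9245)/(76.8492−40.0391)=1.0000; B=V−Δ·S=-201.7851
Node (2,1) S=123.9504: V=(p*·-74.4627+(1−p*)·-145.1144)/1.1=-77.8347; Δ=(-74.4627−-145.1144)/(147.5010−76.8492)=1.0000; B=V−Δ·S=-201.7851
Node (2,2) S=237.9048: V=(p*·61.1431+(1−p*)·-74.4627)/1.1=36.1197; Δ=(61.1431−-74.4627)/(283.1067−147.5010)=1.0000; B=V−Δ·S=-201.7851
Node (1,0) S=104.1600: V=(p*·-77.8347+(1−p*)·-137.2059)/1.1=-79.2810; Δ=(-77.8347−-137.2059)/(123.9504−64.5792)=1.0000; B=V−Δ·S=-183.4410
Node (1,1) S=199.9200: V=(p*·36.1197+(1−p*)·-77.8347)/1.1=16.4790; Δ=(36.1197−-77.8347)/(237.9048−123.9504)=1.0000; B=V−Δ·S=-183.4410
Node (0,0) S=168.0000: V=(p*·16.4790+(1−p*)·-79.2810)/1.1=1.2354; Δ=(16.4790−-79.2810)/(199.9200−104.1600)=1.0000; B=V−Δ·S=-166.7646
The time-0 hedge costs 1.2354, which is the no-arbitrage price.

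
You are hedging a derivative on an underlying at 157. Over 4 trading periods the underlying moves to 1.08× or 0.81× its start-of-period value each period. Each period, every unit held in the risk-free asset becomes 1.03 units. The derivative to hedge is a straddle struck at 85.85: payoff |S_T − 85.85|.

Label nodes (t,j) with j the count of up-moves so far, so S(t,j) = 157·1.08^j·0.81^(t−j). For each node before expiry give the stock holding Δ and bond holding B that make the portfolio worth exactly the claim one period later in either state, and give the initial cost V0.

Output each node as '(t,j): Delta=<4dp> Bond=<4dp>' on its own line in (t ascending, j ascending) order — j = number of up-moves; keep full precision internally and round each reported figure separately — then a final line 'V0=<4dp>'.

(0,0): Delta=0.9950 Bond=-75.4521
(1,0): Delta=0.9656 Bond=-73.9787
(1,1): Delta=1.0000 Bond=-78.5649
(2,0): Delta=0.7638 Bond=-55.4136
(2,1): Delta=1.0000 Bond=-80.9219
(2,2): Delta=1.0000 Bond=-80.9219
(3,0): Delta=-0.6217 Bond=58.5274
(3,1): Delta=1.0000 Bond=-83.3495
(3,2): Delta=1.0000 Bond=-83.3495
(3,3): Delta=1.0000 Bond=-83.3495
V0=80.7616

The replicating-portfolio and risk-neutral prices coincide; use p* = (1.03−0.81)/(1.08−0.81) = 0.8148 for the latter.
Terminal values V(4,·): V(4,0)=18.2666, V(4,1)=4.2611, V(4,2)=34.2982, V(4,3)=74.3476, V(4,4)=127.7468
  t=3,j=0: stock 83.4362 → up 90.1111 (V=4.2611), down 67.5834 (V=18.2666). Price 6.6551; hedge Δ=-0.6217, bond B=58.5274.
  t=3,j=1: stock 111.2483 → up 120.1482 (V=34.2982), down 90.1111 (V=4.2611). Price 27.8988; hedge Δ=1.0000, bond B=-83.3495.
  t=3,j=2: stock 148.3311 → up 160.1976 (V=74.3476), down 120.1482 (V=34.2982). Price 64.9816; hedge Δ=1.0000, bond B=-83.3495.
  t=3,j=3: stock 197.7748 → up 213.5968 (V=127.7468), down 160.1976 (V=74.3476). Price 114.4253; hedge Δ=1.0000, bond B=-83.3495.
  t=2,j=0: stock 103.0077 → up 111.2483 (V=27.8988), down 83.4362 (V=6.6551). Price 23.2668; hedge Δ=0.7638, bond B=-55.4136.
  t=2,j=1: stock 137.3436 → up 148.3311 (V=64.9816), down 111.2483 (V=27.8988). Price 56.4217; hedge Δ=1.0000, bond B=-80.9219.
  t=2,j=2: stock 183.1248 → up 197.7748 (V=114.4253), down 148.3311 (V=64.9816). Price 102.2029; hedge Δ=1.0000, bond B=-80.9219.
  t=1,j=0: stock 127.1700 → up 137.3436 (V=56.4217), down 103.0077 (V=23.2668). Price 48.8174; hedge Δ=0.9656, bond B=-73.9787.
  t=1,j=1: stock 169.5600 → up 183.1248 (V=102.2029), down 137.3436 (V=56.4217). Price 90.9951; hedge Δ=1.0000, bond B=-78.5649.
  t=0,j=0: stock 157.0000 → up 169.5600 (V=90.9951), down 127.1700 (V=48.8174). Price 80.7616; hedge Δ=0.9950, bond B=-75.4521.
Check: Δ(0,0)·S0 + B(0,0) = 80.7616 = V0.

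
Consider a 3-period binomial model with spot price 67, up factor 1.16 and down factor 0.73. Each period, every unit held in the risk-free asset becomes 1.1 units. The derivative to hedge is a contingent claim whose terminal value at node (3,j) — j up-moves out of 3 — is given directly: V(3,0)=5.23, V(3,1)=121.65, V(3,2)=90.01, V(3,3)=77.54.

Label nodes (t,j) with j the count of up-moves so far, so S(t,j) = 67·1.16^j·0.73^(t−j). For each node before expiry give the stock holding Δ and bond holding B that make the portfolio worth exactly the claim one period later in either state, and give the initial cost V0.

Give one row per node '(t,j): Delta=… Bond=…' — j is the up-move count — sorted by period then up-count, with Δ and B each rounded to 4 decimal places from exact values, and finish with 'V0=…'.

(0,0): Delta=-0.4178 Bond=90.6699
(1,0): Delta=-0.4746 Bond=102.5179
(1,1): Delta=-0.4120 Bond=99.2859
(2,0): Delta=7.5830 Bond=-174.9211
(2,1): Delta=-1.2969 Bond=159.4222
(2,2): Delta=-0.3217 Bond=101.0727
V0=62.6787

Under the risk-neutral measure, an up-move has probability p* = (R−d)/(u−d) = 0.8605 and values discount at R = 1.1.
Terminal values V(3,·): V(3,0)=5.2300, V(3,1)=121.6500, V(3,2)=90.0100, V(3,3)=77.5400
Node (2,0) S=35.7043: V=(p*·121.6500+(1−p*)·5.2300)/1.1=95.8230; Δ=(121.6500−5.2300)/(41.4170−26.0641)=7.5830; B=V−Δ·S=-174.9211
Node (2,1) S=56.7356: V=(p*·90.0100+(1−p*)·121.6500)/1.1=85.8408; Δ=(90.0100−121.6500)/(65.8133−41.4170)=-1.2969; B=V−Δ·S=159.4222
Node (2,2) S=90.1552: V=(p*·77.5400+(1−p*)·90.0100)/1.1=72.0727; Δ=(77.5400−90.0100)/(104.5800−65.8133)=-0.3217; B=V−Δ·S=101.0727
Node (1,0) S=48.9100: V=(p*·85.8408+(1−p*)·95.8230)/1.1=79.3033; Δ=(85.8408−95.8230)/(56.7356−35.7043)=-0.4746; B=V−Δ·S=102.5179
Node (1,1) S=77.7200: V=(p*·72.0727+(1−p*)·85.8408)/1.1=67.2671; Δ=(72.0727−85.8408)/(90.1552−56.7356)=-0.4120; B=V−Δ·S=99.2859
Node (0,0) S=67.0000: V=(p*·67.2671+(1−p*)·79.3033)/1.1=62.6787; Δ=(67.2671−79.3033)/(77.7200−48.9100)=-0.4178; B=V−Δ·S=90.6699
Self-financing check: at every node Δ·S+B equals the discounted successor values.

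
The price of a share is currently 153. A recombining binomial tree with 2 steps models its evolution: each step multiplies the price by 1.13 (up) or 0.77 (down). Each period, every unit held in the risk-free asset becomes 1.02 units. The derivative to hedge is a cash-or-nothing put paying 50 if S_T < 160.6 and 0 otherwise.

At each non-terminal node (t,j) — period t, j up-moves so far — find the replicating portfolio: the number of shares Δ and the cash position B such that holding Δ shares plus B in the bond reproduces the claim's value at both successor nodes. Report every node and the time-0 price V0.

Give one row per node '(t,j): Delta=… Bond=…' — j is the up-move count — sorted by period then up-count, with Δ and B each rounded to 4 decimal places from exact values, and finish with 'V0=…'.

Under the risk-neutral measure, an up-move has probability p* = (R−d)/(u−d) = 0.6944 and values discount at R = 1.02.
At expiry t=2: V(2,0)=50.0000, V(2,1)=50.0000, V(2,2)=0.0000
(1,0): S=117.8100. Δ = (V_up−V_dn)/(S_up−S_dn) = (50.0000−50.0000)/(133.1253−90.7137) = 0.0000. V = [p*·50.0000 + (1−p*)·50.0000]/1.02 = 49.0196. B = V − Δ·S = 49.0196.
(1,1): S=172.8900. Δ = (V_up−V_dn)/(S_up−S_dn) = (0.0000−50.0000)/(195.3657−133.1253) = -0.8033. V = [p*·0.0000 + (1−p*)·50.0000]/1.02 = 14.9782. B = V − Δ·S = 153.8671.
(0,0): S=153.0000. Δ = (V_up−V_dn)/(S_up−S_dn) = (14.9782−49.0196)/(172.8900−117.8100) = -0.6180. V = [p*·14.9782 + (1−p*)·49.0196]/1.02 = 24.8821. B = V − Δ·S = 119.4415.
Self-financing check: at every node Δ·S+B equals the discounted successor values.

(0,0): Delta=-0.6180 Bond=119.4415
(1,0): Delta=0.0000 Bond=49.0196
(1,1): Delta=-0.8033 Bond=153.8671
V0=24.8821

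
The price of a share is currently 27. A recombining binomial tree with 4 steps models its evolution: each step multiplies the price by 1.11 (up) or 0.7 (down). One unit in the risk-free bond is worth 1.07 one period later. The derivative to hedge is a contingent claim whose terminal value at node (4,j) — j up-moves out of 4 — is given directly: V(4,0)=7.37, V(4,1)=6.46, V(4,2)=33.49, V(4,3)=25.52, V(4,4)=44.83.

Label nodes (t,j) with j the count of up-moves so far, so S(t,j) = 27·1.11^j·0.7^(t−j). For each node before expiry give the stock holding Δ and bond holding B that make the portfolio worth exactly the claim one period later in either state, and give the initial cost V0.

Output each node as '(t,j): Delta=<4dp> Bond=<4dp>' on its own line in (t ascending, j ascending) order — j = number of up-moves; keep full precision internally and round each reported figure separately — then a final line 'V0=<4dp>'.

No-arbitrage ⇒ martingale measure with p* = (R−d)/(u−d) = 0.9024.
Terminal values V(4,·): V(4,0)=7.3700, V(4,1)=6.4600, V(4,2)=33.4900, V(4,3)=25.5200, V(4,4)=44.8300
Node (3,0) S=9.2610: V=(p*·6.4600+(1−p*)·7.3700)/1.07=6.1204; Δ=(6.4600−7.3700)/(10.2797−6.4827)=-0.2397; B=V−Δ·S=8.3399
Node (3,1) S=14.6853: V=(p*·33.4900+(1−p*)·6.4600)/1.07=28.8345; Δ=(33.4900−6.4600)/(16.3007−10.2797)=4.4893; B=V−Δ·S=-37.0923
Node (3,2) S=23.2867: V=(p*·25.5200+(1−p*)·33.4900)/1.07=24.5772; Δ=(25.5200−33.4900)/(25.8482−16.3007)=-0.8348; B=V−Δ·S=44.0162
Node (3,3) S=36.9260: V=(p*·44.8300+(1−p*)·25.5200)/1.07=40.1365; Δ=(44.8300−25.5200)/(40.9879−25.8482)=1.2755; B=V−Δ·S=-6.9610
Node (2,0) S=13.2300: V=(p*·28.8345+(1−p*)·6.1204)/1.07=24.8771; Δ=(28.8345−6.1204)/(14.6853−9.2610)=4.1875; B=V−Δ·S=-30.5233
Node (2,1) S=20.9790: V=(p*·24.5772+(1−p*)·28.8345)/1.07=23.3575; Δ=(24.5772−28.8345)/(23.2867−14.6853)=-0.4950; B=V−Δ·S=33.7413
Node (2,2) S=33.2667: V=(p*·40.1365+(1−p*)·24.5772)/1.07=36.0921; Δ=(40.1365−24.5772)/(36.9260−23.2867)=1.1408; B=V−Δ·S=-1.8576
Node (1,0) S=18.9000: V=(p*·23.3575+(1−p*)·24.8771)/1.07=21.9680; Δ=(23.3575−24.8771)/(20.9790−13.2300)=-0.1961; B=V−Δ·S=25.6744
Node (1,1) S=29.9700: V=(p*·36.0921+(1−p*)·23.3575)/1.07=32.5698; Δ=(36.0921−23.3575)/(33.2667−20.9790)=1.0364; B=V−Δ·S=1.5098
Node (0,0) S=27.0000: V=(p*·32.5698+(1−p*)·21.9680)/1.07=29.4724; Δ=(32.5698−21.9680)/(29.9700−18.9000)=0.9577; B=V−Δ·S=3.6143
Each (Δ,B) replicates both successor values, so the strategy is self-financing and V0 is arbitrage-free.

(0,0): Delta=0.9577 Bond=3.6143
(1,0): Delta=-0.1961 Bond=25.6744
(1,1): Delta=1.0364 Bond=1.5098
(2,0): Delta=4.1875 Bond=-30.5233
(2,1): Delta=-0.4950 Bond=33.7413
(2,2): Delta=1.1408 Bond=-1.8576
(3,0): Delta=-0.2397 Bond=8.3399
(3,1): Delta=4.4893 Bond=-37.0923
(3,2): Delta=-0.8348 Bond=44.0162
(3,3): Delta=1.2755 Bond=-6.9610
V0=29.4724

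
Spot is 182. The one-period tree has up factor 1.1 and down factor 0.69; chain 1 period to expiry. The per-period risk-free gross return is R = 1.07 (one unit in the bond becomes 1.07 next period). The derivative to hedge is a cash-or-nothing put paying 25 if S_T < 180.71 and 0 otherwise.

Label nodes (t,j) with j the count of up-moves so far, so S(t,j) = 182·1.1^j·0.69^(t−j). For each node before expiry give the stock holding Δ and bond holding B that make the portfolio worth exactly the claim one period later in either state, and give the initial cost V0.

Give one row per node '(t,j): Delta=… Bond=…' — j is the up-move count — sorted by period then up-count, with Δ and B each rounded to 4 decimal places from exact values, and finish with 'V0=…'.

(0,0): Delta=-0.3350 Bond=62.6852
V0=1.7096

Since d<R<u, set p* = (R−d)/(u−d) = 0.9268; price each node as the discounted p*-expectation of its children.
Terminal payoffs: V(1,0)=25.0000, V(1,1)=0.0000
Node (0,0) S=182.0000: V=(p*·0.0000+(1−p*)·25.0000)/1.07=1.7096; Δ=(0.0000−25.0000)/(200.2000−125.5800)=-0.3350; B=V−Δ·S=62.6852
Check: Δ(0,0)·S0 + B(0,0) = 1.7096 = V0.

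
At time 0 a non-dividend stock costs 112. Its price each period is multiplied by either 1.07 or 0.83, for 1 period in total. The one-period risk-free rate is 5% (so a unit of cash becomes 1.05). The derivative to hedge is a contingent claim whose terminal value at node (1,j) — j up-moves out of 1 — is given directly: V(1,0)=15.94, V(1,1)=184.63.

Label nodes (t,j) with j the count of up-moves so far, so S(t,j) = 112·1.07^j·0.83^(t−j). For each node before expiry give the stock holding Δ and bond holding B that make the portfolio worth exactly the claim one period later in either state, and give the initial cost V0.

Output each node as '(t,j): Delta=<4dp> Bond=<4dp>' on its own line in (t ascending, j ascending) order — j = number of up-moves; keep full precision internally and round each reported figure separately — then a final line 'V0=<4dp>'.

(0,0): Delta=6.2757 Bond=-540.4250
V0=162.4500

No-arbitrage ⇒ martingale measure with p* = (R−d)/(u−d) = 0.9167.
Terminal payoffs: V(1,0)=15.9400, V(1,1)=184.6300
(0,0): S=112.0000. Δ = (V_up−V_dn)/(S_up−S_dn) = (184.6300−15.9400)/(119.8400−92.9600) = 6.2757. V = [p*·184.6300 + (1−p*)·15.9400]/1.05 = 162.4500. B = V − Δ·S = -540.4250.
Each (Δ,B) replicates both successor values, so the strategy is self-financing and V0 is arbitrage-free.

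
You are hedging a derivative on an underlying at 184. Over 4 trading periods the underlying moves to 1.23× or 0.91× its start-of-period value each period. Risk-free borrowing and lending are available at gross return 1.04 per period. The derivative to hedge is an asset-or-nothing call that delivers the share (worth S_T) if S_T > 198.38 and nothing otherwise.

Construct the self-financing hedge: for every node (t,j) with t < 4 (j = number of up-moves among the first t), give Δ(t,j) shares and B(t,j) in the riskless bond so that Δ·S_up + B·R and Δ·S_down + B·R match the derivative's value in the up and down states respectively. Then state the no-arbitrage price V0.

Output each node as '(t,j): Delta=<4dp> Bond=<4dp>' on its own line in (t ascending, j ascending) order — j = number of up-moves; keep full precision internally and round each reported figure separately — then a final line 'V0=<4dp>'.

Since d<R<u, set p* = (R−d)/(u−d) = 0.4063; price each node as the discounted p*-expectation of its children.
Payoff layer (t=4): V(4,0)=0.0000, V(4,1)=0.0000, V(4,2)=230.5212, V(4,3)=311.5836, V(4,4)=421.1514
Node (3,0) S=138.6571: V=(p*·0.0000+(1−p*)·0.0000)/1.04=0.0000; Δ=(0.0000−0.0000)/(170.5482−126.1779)=0.0000; B=V−Δ·S=0.0000
Node (3,1) S=187.4156: V=(p*·230.5212+(1−p*)·0.0000)/1.04=90.0473; Δ=(230.5212−0.0000)/(230.5212−170.5482)=3.8438; B=V−Δ·S=-630.3313
Node (3,2) S=253.3200: V=(p*·311.5836+(1−p*)·230.5212)/1.04=253.3200; Δ=(311.5836−230.5212)/(311.5836−230.5212)=1.0000; B=V−Δ·S=0.0000
Node (3,3) S=342.3995: V=(p*·421.1514+(1−p*)·311.5836)/1.04=342.3995; Δ=(421.1514−311.5836)/(421.1514−311.5836)=1.0000; B=V−Δ·S=0.0000
Node (2,0) S=152.3704: V=(p*·90.0473+(1−p*)·0.0000)/1.04=35.1747; Δ=(90.0473−0.0000)/(187.4156−138.6571)=1.8468; B=V−Δ·S=-246.2232
Node (2,1) S=205.9512: V=(p*·253.3200+(1−p*)·90.0473)/1.04=150.3624; Δ=(253.3200−90.0473)/(253.3200−187.4156)=2.4774; B=V−Δ·S=-359.8647
Node (2,2) S=278.3736: V=(p*·342.3995+(1−p*)·253.3200)/1.04=278.3736; Δ=(342.3995−253.3200)/(342.3995−253.3200)=1.0000; B=V−Δ·S=0.0000
Node (1,0) S=167.4400: V=(p*·150.3624+(1−p*)·35.1747)/1.04=78.8170; Δ=(150.3624−35.1747)/(205.9512−152.3704)=2.1498; B=V−Δ·S=-281.1443
Node (1,1) S=226.3200: V=(p*·278.3736+(1−p*)·150.3624)/1.04=194.5836; Δ=(278.3736−150.3624)/(278.3736−205.9512)=1.7676; B=V−Δ·S=-205.4516
Node (0,0) S=184.0000: V=(p*·194.5836+(1−p*)·78.8170)/1.04=121.0069; Δ=(194.5836−78.8170)/(226.3200−167.4400)=1.9661; B=V−Δ·S=-240.7636
Root portfolio cost Δ·184+B reproduces V0=121.0069.

(0,0): Delta=1.9661 Bond=-240.7636
(1,0): Delta=2.1498 Bond=-281.1443
(1,1): Delta=1.7676 Bond=-205.4516
(2,0): Delta=1.8468 Bond=-246.2232
(2,1): Delta=2.4774 Bond=-359.8647
(2,2): Delta=1.0000 Bond=0.0000
(3,0): Delta=0.0000 Bond=0.0000
(3,1): Delta=3.8437 Bond=-630.3313
(3,2): Delta=1.0000 Bond=0.0000
(3,3): Delta=1.0000 Bond=0.0000
V0=121.0069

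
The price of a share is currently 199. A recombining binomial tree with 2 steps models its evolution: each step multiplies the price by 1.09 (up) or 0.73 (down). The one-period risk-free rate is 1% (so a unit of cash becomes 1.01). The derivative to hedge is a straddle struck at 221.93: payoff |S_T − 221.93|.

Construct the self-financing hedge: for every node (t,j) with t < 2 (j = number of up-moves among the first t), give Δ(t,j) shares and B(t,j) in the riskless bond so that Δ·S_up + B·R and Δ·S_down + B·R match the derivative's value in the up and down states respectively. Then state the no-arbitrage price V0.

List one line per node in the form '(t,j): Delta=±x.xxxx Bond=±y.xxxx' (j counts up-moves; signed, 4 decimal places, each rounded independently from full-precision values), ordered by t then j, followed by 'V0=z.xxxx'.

(0,0): Delta=-0.6882 Bond=172.7148
(1,0): Delta=-1.0000 Bond=219.7327
(1,1): Delta=-0.6286 Bond=161.5017
V0=35.7569

The replicating-portfolio and risk-neutral prices coincide; use p* = (1.01−0.73)/(1.09−0.73) = 0.7778 for the latter.
At expiry t=2: V(2,0)=115.8829, V(2,1)=63.5857, V(2,2)=14.5019
  t=1,j=0: stock 145.2700 → up 158.3443 (V=63.5857), down 106.0471 (V=115.8829). Price 74.4627; hedge Δ=-1.0000, bond B=219.7327.
  t=1,j=1: stock 216.9100 → up 236.4319 (V=14.5019), down 158.3443 (V=63.5857). Price 25.1578; hedge Δ=-0.6286, bond B=161.5017.
  t=0,j=0: stock 199.0000 → up 216.9100 (V=25.1578), down 145.2700 (V=74.4627). Price 35.7569; hedge Δ=-0.6882, bond B=172.7148.
Each (Δ,B) replicates both successor values, so the strategy is self-financing and V0 is arbitrage-free.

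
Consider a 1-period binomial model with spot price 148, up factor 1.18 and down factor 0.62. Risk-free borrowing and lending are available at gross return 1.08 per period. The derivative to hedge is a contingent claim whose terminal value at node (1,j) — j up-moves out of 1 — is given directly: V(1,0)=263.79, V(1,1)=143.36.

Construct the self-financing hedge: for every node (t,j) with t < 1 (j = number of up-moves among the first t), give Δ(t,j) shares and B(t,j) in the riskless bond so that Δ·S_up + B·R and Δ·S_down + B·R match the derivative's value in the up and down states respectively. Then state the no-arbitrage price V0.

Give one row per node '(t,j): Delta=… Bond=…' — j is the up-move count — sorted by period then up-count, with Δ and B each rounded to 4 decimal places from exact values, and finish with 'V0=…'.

(0,0): Delta=-1.4531 Bond=367.7067
V0=152.6531

No-arbitrage ⇒ martingale measure with p* = (R−d)/(u−d) = 0.8214.
Terminal values V(1,·): V(1,0)=263.7900, V(1,1)=143.3600
  t=0,j=0: stock 148.0000 → up 174.6400 (V=143.3600), down 91.7600 (V=263.7900). Price 152.6531; hedge Δ=-1.4531, bond B=367.7067.
Self-financing check: at every node Δ·S+B equals the discounted successor values.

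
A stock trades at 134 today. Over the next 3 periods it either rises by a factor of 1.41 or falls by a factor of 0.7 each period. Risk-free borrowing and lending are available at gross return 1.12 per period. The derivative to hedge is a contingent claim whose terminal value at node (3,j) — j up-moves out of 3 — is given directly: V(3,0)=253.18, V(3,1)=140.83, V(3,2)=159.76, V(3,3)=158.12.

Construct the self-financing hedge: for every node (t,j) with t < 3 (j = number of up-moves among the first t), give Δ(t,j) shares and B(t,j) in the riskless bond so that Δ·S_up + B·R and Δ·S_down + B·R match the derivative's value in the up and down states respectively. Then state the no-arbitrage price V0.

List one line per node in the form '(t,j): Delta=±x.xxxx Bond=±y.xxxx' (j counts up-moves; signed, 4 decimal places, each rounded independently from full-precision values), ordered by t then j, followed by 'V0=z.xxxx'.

(0,0): Delta=-0.0852 Bond=125.4330
(1,0): Delta=-0.4651 Bond=176.1179
(1,1): Delta=0.0450 Bond=115.8812
(2,0): Delta=-2.4100 Bond=324.9532
(2,1): Delta=0.2016 Bond=109.0773
(2,2): Delta=-0.0087 Bond=144.0865
V0=114.0143

Since d<R<u, set p* = (R−d)/(u−d) = 0.5915; price each node as the discounted p*-expectation of its children.
Payoff layer (t=3): V(3,0)=253.1800, V(3,1)=140.8300, V(3,2)=159.7600, V(3,3)=158.1200
Node (2,0) S=65.6600: V=(p*·140.8300+(1−p*)·253.1800)/1.12=166.7138; Δ=(140.8300−253.1800)/(92.5806−45.9620)=-2.4100; B=V−Δ·S=324.9532
Node (2,1) S=132.2580: V=(p*·159.7600+(1−p*)·140.8300)/1.12=135.7393; Δ=(159.7600−140.8300)/(186.4838−92.5806)=0.2016; B=V−Δ·S=109.0773
Node (2,2) S=266.4054: V=(p*·158.1200+(1−p*)·159.7600)/1.12=141.7767; Δ=(158.1200−159.7600)/(375.6316−186.4838)=-0.0087; B=V−Δ·S=144.0865
Node (1,0) S=93.8000: V=(p*·135.7393+(1−p*)·166.7138)/1.12=132.4918; Δ=(135.7393−166.7138)/(132.2580−65.6600)=-0.4651; B=V−Δ·S=176.1179
Node (1,1) S=188.9400: V=(p*·141.7767+(1−p*)·135.7393)/1.12=124.3846; Δ=(141.7767−135.7393)/(266.4054−132.2580)=0.0450; B=V−Δ·S=115.8812
Node (0,0) S=134.0000: V=(p*·124.3846+(1−p*)·132.4918)/1.12=114.0143; Δ=(124.3846−132.4918)/(188.9400−93.8000)=-0.0852; B=V−Δ·S=125.4330
Self-financing check: at every node Δ·S+B equals the discounted successor values.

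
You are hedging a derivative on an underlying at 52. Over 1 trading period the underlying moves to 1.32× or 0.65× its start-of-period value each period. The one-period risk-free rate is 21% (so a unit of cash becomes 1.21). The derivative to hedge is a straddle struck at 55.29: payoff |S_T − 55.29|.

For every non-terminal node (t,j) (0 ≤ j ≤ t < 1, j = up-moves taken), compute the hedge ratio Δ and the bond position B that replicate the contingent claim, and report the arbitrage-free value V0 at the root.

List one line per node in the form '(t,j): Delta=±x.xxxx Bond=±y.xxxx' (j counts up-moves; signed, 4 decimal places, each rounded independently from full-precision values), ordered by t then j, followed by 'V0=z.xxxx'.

(0,0): Delta=-0.2336 Bond=24.2868
V0=12.1375

Since d<R<u, set p* = (R−d)/(u−d) = 0.8358; price each node as the discounted p*-expectation of its children.
Payoff layer (t=1): V(1,0)=21.4900, V(1,1)=13.3500
Node (0,0) S=52.0000: V=(p*·13.3500+(1−p*)·21.4900)/1.21=12.1375; Δ=(13.3500−21.4900)/(68.6400−33.8000)=-0.2336; B=V−Δ·S=24.2868
Root portfolio cost Δ·52+B reproduces V0=12.1375.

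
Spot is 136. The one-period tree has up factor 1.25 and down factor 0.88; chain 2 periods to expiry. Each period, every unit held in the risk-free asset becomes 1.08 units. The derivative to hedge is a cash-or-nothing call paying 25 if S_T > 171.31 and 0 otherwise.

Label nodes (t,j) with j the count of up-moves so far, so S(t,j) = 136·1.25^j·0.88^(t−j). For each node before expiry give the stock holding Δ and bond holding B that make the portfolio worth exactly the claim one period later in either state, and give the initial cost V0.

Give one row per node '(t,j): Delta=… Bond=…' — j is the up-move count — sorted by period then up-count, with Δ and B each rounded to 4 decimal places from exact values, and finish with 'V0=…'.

(0,0): Delta=0.2487 Bond=-27.5551
(1,0): Delta=0.0000 Bond=0.0000
(1,1): Delta=0.3975 Bond=-55.0551
V0=6.2625

Risk-neutral probability p* = (R−d)/(u−d) = (1.08−0.88)/(1.25−0.88) = 0.5405.
At expiry t=2: V(2,0)=0.0000, V(2,1)=0.0000, V(2,2)=25.0000
  t=1,j=0: stock 119.6800 → up 149.6000 (V=0.0000), down 105.3184 (V=0.0000). Price 0.0000; hedge Δ=0.0000, bond B=0.0000.
  t=1,j=1: stock 170.0000 → up 212.5000 (V=25.0000), down 149.6000 (V=0.0000). Price 12.5125; hedge Δ=0.3975, bond B=-55.0551.
  t=0,j=0: stock 136.0000 → up 170.0000 (V=12.5125), down 119.6800 (V=0.0000). Price 6.2625; hedge Δ=0.2487, bond B=-27.5551.
Each (Δ,B) replicates both successor values, so the strategy is self-financing and V0 is arbitrage-free.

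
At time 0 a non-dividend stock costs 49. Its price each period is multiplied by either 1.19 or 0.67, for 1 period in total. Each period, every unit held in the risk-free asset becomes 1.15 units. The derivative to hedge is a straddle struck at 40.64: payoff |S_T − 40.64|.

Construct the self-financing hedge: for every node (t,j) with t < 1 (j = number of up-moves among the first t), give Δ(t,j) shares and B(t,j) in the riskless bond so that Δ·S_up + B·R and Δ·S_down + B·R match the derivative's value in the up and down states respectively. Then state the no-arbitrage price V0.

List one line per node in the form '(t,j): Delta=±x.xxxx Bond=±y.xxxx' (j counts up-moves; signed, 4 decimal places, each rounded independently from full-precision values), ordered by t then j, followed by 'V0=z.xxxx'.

(0,0): Delta=0.3870 Bond=-4.2559
V0=14.7057

Under the risk-neutral measure, an up-move has probability p* = (R−d)/(u−d) = 0.9231 and values discount at R = 1.15.
Payoff layer (t=1): V(1,0)=7.8100, V(1,1)=17.6700
(0,0): S=49.0000. Δ = (V_up−V_dn)/(S_up−S_dn) = (17.6700−7.8100)/(58.3100−32.8300) = 0.3870. V = [p*·17.6700 + (1−p*)·7.8100]/1.15 = 14.7057. B = V − Δ·S = -4.2559.
The time-0 hedge costs 14.7057, which is the no-arbitrage price.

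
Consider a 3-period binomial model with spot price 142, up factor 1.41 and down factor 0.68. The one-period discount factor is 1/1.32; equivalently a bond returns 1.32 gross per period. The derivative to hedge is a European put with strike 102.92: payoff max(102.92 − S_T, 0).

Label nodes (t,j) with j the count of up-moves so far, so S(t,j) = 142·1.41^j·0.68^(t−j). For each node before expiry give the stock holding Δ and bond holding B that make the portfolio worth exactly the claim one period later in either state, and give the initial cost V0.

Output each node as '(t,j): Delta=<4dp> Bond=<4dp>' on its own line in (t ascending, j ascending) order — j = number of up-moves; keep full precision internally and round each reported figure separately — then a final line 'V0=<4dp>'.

Since d<R<u, set p* = (R−d)/(u−d) = 0.8767; price each node as the discounted p*-expectation of its children.
At expiry t=3: V(3,0)=58.2707, V(3,1)=10.3383, V(3,2)=0.0000, V(3,3)=0.0000
  t=2,j=0: stock 65.6608 → up 92.5817 (V=10.3383), down 44.6493 (V=58.2707). Price 12.3089; hedge Δ=-1.0000, bond B=77.9697.
  t=2,j=1: stock 136.1496 → up 191.9709 (V=0.0000), down 92.5817 (V=10.3383). Price 0.9656; hedge Δ=-0.1040, bond B=15.1276.
  t=2,j=2: stock 282.3102 → up 398.0574 (V=0.0000), down 191.9709 (V=0.0000). Price 0.0000; hedge Δ=0.0000, bond B=0.0000.
  t=1,j=0: stock 96.5600 → up 136.1496 (V=0.9656), down 65.6608 (V=12.3089). Price 1.7910; hedge Δ=-0.1609, bond B=17.3297.
  t=1,j=1: stock 200.2200 → up 282.3102 (V=0.0000), down 136.1496 (V=0.9656). Price 0.0902; hedge Δ=-0.0066, bond B=1.4129.
  t=0,j=0: stock 142.0000 → up 200.2200 (V=0.0902), down 96.5600 (V=1.7910). Price 0.2272; hedge Δ=-0.0164, bond B=2.5570.
Root portfolio cost Δ·142+B reproduces V0=0.2272.

(0,0): Delta=-0.0164 Bond=2.5570
(1,0): Delta=-0.1609 Bond=17.3297
(1,1): Delta=-0.0066 Bond=1.4129
(2,0): Delta=-1.0000 Bond=77.9697
(2,1): Delta=-0.1040 Bond=15.1276
(2,2): Delta=0.0000 Bond=0.0000
V0=0.2272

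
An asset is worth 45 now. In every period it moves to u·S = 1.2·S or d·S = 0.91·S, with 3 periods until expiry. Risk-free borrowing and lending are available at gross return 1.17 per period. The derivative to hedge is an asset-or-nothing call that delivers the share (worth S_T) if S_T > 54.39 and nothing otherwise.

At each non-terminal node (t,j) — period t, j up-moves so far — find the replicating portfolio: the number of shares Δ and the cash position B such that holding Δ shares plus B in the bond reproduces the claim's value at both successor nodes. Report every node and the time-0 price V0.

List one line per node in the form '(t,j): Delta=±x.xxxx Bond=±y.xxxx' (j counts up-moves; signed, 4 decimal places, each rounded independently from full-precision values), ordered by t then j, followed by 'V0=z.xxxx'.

Risk-neutral probability p* = (R−d)/(u−d) = (1.17−0.91)/(1.2−0.91) = 0.8966.
Terminal values V(3,·): V(3,0)=0.0000, V(3,1)=0.0000, V(3,2)=58.9680, V(3,3)=77.7600
  t=2,j=0: stock 37.2645 → up 44.7174 (V=0.0000), down 33.9107 (V=0.0000). Price 0.0000; hedge Δ=0.0000, bond B=0.0000.
  t=2,j=1: stock 49.1400 → up 58.9680 (V=58.9680), down 44.7174 (V=0.0000). Price 45.1862; hedge Δ=4.1379, bond B=-158.1517.
  t=2,j=2: stock 64.8000 → up 77.7600 (V=77.7600), down 58.9680 (V=58.9680). Price 64.8000; hedge Δ=1.0000, bond B=0.0000.
  t=1,j=0: stock 40.9500 → up 49.1400 (V=45.1862), down 37.2645 (V=0.0000). Price 34.6254; hedge Δ=3.8050, bond B=-121.1891.
  t=1,j=1: stock 54.0000 → up 64.8000 (V=64.8000), down 49.1400 (V=45.1862). Price 53.6504; hedge Δ=1.2525, bond B=-13.9834.
  t=0,j=0: stock 45.0000 → up 54.0000 (V=53.6504), down 40.9500 (V=34.6254). Price 44.1729; hedge Δ=1.4579, bond B=-21.4304.
Root portfolio cost Δ·45+B reproduces V0=44.1729.

(0,0): Delta=1.4579 Bond=-21.4304
(1,0): Delta=3.8050 Bond=-121.1891
(1,1): Delta=1.2525 Bond=-13.9834
(2,0): Delta=0.0000 Bond=0.0000
(2,1): Delta=4.1379 Bond=-158.1517
(2,2): Delta=1.0000 Bond=0.0000
V0=44.1729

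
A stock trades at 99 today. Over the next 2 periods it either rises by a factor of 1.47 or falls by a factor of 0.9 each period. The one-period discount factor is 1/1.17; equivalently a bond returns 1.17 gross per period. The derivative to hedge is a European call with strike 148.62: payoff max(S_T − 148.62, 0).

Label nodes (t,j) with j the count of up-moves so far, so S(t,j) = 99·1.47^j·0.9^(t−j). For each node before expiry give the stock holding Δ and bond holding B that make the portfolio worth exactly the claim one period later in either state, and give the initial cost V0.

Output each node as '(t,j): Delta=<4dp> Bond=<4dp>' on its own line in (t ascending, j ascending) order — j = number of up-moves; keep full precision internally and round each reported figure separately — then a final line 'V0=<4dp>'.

The replicating-portfolio and risk-neutral prices coincide; use p* = (1.17−0.9)/(1.47−0.9) = 0.4737 for the latter.
Terminal payoffs: V(2,0)=0.0000, V(2,1)=0.0000, V(2,2)=65.3091
  t=1,j=0: stock 89.1000 → up 130.9770 (V=0.0000), down 80.1900 (V=0.0000). Price 0.0000; hedge Δ=0.0000, bond B=0.0000.
  t=1,j=1: stock 145.5300 → up 213.9291 (V=65.3091), down 130.9770 (V=0.0000). Price 26.4409; hedge Δ=0.7873, bond B=-88.1364.
  t=0,j=0: stock 99.0000 → up 145.5300 (V=26.4409), down 89.1000 (V=0.0000). Price 10.7048; hedge Δ=0.4686, bond B=-35.6828.
Check: Δ(0,0)·S0 + B(0,0) = 10.7048 = V0.

(0,0): Delta=0.4686 Bond=-35.6828
(1,0): Delta=0.0000 Bond=0.0000
(1,1): Delta=0.7873 Bond=-88.1364
V0=10.7048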